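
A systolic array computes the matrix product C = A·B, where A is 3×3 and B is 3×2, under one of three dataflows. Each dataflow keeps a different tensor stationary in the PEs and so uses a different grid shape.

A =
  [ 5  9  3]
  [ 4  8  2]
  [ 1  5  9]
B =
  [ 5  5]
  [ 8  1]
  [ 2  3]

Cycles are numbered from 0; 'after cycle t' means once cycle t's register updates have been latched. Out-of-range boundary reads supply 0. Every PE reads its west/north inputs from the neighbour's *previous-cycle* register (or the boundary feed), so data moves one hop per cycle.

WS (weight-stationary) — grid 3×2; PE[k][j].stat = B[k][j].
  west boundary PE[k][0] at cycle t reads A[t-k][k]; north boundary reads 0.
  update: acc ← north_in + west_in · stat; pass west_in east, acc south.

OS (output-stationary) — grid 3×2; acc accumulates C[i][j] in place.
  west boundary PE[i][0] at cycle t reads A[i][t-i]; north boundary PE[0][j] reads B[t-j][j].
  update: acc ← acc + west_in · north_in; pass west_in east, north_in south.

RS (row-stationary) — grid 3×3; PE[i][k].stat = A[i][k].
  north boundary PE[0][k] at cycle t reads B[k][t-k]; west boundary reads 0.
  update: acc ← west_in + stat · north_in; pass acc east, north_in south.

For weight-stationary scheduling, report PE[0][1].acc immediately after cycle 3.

Tracing WS — 3×2 array, target PE[0][1]:
  c0 r0c0: 25 / 5 / 25
  c0 r0c1: 0 / 0 / 0
  c1 r0c0: 20 / 4 / 20
  c1 r0c1: 25 / 5 / 25
  c2 r0c0: 5 / 1 / 5
  c2 r0c1: 20 / 4 / 20
  c3 r0c0: 0 / 0 / 0
  c3 r0c1: 5 / 1 / 5

PE[0][1].acc = 5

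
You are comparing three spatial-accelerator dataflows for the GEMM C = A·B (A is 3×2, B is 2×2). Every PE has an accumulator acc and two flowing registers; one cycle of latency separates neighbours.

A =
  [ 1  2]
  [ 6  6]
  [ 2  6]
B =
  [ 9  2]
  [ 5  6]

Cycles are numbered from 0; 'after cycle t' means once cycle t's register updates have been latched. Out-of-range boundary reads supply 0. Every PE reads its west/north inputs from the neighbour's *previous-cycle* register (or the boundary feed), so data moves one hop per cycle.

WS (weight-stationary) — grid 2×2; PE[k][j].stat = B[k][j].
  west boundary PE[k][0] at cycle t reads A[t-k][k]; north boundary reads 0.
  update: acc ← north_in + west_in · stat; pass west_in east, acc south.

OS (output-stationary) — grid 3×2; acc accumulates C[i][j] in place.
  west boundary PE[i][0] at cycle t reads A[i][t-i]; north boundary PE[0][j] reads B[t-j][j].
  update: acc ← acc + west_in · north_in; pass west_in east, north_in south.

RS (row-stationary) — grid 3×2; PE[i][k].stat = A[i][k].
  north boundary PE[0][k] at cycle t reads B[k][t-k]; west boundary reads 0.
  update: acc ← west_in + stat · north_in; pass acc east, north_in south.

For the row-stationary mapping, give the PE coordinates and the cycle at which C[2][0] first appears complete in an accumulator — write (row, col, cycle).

Under RS, C[2][0] lands at PE[2][1]:
  @0  [2,1]  acc 0  |  →0  ↓0
  @1  [2,1]  acc 0  |  →0  ↓0
  @2  [2,1]  acc 0  |  →0  ↓0
  @3  [2,1]  acc 48  |  →48  ↓5

(row, col, cycle) = (2, 1, 3)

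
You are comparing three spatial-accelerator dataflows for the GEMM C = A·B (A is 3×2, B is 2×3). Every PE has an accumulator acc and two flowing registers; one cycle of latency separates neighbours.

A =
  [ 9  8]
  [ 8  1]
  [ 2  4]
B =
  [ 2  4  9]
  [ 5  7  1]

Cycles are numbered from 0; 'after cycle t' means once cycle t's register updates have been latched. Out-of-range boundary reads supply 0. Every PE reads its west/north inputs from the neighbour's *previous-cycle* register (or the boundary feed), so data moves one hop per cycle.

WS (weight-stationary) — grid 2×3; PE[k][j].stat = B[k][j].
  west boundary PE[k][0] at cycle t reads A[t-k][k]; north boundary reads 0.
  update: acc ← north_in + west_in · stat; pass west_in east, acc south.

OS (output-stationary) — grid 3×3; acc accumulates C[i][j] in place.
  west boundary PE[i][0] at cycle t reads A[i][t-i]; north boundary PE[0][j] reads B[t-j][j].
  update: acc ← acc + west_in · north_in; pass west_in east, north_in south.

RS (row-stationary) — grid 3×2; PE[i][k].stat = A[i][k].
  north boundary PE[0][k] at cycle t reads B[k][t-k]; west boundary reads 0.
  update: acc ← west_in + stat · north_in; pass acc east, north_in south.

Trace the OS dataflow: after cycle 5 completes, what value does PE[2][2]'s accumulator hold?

PE[2][2].acc = 22

OS 3×3: PE[2][2] cycle-by-cycle (with neighbour feeds):
  after 0 — PE[1][2] acc=0, pass-E 0, pass-S 0
  after 0 — PE[2][1] acc=0, pass-E 0, pass-S 0
  after 0 — PE[2][2] acc=0, pass-E 0, pass-S 0
  after 1 — PE[1][2] acc=0, pass-E 0, pass-S 0
  after 1 — PE[2][1] acc=0, pass-E 0, pass-S 0
  after 1 — PE[2][2] acc=0, pass-E 0, pass-S 0
  after 2 — PE[1][2] acc=0, pass-E 0, pass-S 0
  after 2 — PE[2][1] acc=0, pass-E 0, pass-S 0
  after 2 — PE[2][2] acc=0, pass-E 0, pass-S 0
  after 3 — PE[1][2] acc=72, pass-E 8, pass-S 9
  after 3 — PE[2][1] acc=8, pass-E 2, pass-S 4
  after 3 — PE[2][2] acc=0, pass-E 0, pass-S 0
  after 4 — PE[1][2] acc=73, pass-E 1, pass-S 1
  after 4 — PE[2][1] acc=36, pass-E 4, pass-S 7
  after 4 — PE[2][2] acc=18, pass-E 2, pass-S 9
  after 5 — PE[1][2] acc=73, pass-E 0, pass-S 0
  after 5 — PE[2][1] acc=36, pass-E 0, pass-S 0
  after 5 — PE[2][2] acc=22, pass-E 4, pass-S 1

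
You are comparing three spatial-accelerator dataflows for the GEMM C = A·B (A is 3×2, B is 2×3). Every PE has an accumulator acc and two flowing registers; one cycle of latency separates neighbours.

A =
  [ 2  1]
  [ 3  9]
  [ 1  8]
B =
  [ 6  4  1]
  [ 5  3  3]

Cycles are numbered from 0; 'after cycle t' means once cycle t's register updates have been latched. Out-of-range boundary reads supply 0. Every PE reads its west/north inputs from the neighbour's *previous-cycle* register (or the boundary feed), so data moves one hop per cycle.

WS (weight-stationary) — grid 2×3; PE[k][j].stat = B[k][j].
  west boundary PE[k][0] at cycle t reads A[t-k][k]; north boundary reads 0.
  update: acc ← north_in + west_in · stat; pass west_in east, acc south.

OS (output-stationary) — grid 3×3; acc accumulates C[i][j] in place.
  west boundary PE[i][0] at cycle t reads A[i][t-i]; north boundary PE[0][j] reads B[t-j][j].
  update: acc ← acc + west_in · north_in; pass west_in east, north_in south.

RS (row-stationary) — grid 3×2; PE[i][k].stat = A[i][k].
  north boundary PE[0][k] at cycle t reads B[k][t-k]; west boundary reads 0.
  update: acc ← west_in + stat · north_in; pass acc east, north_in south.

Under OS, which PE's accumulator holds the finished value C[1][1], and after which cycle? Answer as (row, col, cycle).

Under OS, C[1][1] lands at PE[1][1]:
  t=0 PE[1][1]: acc=0 h=0 v=0
  t=1 PE[1][1]: acc=0 h=0 v=0
  t=2 PE[1][1]: acc=12 h=3 v=4
  t=3 PE[1][1]: acc=39 h=9 v=3

(row, col, cycle) = (1, 1, 3)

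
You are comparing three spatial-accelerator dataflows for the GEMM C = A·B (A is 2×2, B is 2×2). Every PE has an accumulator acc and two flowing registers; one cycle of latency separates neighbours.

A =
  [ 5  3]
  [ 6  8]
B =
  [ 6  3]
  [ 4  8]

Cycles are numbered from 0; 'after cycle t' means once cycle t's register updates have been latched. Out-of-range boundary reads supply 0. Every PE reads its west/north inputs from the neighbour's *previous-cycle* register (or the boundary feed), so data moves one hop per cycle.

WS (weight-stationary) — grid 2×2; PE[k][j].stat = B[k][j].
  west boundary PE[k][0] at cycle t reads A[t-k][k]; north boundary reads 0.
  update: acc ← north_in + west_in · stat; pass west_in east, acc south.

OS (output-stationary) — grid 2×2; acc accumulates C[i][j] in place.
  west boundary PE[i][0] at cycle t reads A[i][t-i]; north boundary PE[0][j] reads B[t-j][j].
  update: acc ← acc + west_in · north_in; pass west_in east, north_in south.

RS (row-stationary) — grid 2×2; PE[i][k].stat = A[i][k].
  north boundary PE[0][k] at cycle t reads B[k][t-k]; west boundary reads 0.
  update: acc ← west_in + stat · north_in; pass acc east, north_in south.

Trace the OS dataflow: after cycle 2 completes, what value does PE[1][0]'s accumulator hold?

PE[1][0].acc = 68

Tracing OS — 2×2 array, target PE[1][0]:
  @0  [0,0]  acc 30  |  →5  ↓6
  @0  [1,0]  acc 0  |  →0  ↓0
  @1  [0,0]  acc 42  |  →3  ↓4
  @1  [1,0]  acc 36  |  →6  ↓6
  @2  [0,0]  acc 42  |  →0  ↓0
  @2  [1,0]  acc 68  |  →8  ↓4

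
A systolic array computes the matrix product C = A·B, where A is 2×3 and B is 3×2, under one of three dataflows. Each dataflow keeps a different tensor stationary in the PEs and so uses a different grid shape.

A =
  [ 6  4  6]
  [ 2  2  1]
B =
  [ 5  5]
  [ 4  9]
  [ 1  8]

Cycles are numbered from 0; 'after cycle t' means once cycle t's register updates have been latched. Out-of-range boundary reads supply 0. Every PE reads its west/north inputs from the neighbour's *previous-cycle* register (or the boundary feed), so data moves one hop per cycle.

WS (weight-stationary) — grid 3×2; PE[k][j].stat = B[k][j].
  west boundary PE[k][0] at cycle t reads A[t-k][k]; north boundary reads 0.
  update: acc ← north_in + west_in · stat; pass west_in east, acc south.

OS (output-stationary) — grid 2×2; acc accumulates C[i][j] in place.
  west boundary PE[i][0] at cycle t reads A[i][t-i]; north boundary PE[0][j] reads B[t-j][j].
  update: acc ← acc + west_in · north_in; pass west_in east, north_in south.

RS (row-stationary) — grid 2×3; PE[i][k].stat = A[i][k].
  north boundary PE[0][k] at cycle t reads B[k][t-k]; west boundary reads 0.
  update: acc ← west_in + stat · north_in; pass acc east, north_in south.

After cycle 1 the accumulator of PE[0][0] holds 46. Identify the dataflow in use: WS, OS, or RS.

dataflow = OS

WS (3×2 grid), PE[0][0]:
  step 0 · PE0,0: acc=30; fwd→6 fwd↓30
  step 1 · PE0,0: acc=10; fwd→2 fwd↓10
OS (2×2 grid), PE[0][0]:
  step 0 · PE0,0: acc=30; fwd→6 fwd↓5
  step 1 · PE0,0: acc=46; fwd→4 fwd↓4
RS (2×3 grid), PE[0][0]:
  step 0 · PE0,0: acc=30; fwd→30 fwd↓5
  step 1 · PE0,0: acc=30; fwd→30 fwd↓5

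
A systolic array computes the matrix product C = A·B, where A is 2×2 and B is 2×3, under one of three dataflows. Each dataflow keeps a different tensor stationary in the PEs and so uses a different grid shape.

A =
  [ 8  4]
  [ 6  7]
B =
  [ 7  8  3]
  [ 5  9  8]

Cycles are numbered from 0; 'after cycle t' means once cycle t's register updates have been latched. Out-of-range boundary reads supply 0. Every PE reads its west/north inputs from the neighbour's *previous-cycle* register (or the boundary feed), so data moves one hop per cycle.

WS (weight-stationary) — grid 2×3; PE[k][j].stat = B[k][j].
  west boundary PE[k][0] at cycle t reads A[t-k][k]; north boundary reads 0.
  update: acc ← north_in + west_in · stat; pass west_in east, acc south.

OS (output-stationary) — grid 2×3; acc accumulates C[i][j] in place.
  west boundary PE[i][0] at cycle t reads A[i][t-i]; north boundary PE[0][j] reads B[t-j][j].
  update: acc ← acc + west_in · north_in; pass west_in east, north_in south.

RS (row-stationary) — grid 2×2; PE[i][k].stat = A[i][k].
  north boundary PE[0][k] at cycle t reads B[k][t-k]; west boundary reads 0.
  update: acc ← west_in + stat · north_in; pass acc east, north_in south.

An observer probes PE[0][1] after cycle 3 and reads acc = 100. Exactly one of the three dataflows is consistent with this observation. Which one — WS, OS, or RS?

WS [2×3] PE[0][1] across cycles:
  [0] (0,1) acc=0 (h:0 v:0)
  [1] (0,1) acc=64 (h:8 v:64)
  [2] (0,1) acc=48 (h:6 v:48)
  [3] (0,1) acc=0 (h:0 v:0)
OS [2×3] PE[0][1] across cycles:
  [0] (0,1) acc=0 (h:0 v:0)
  [1] (0,1) acc=64 (h:8 v:8)
  [2] (0,1) acc=100 (h:4 v:9)
  [3] (0,1) acc=100 (h:0 v:0)
RS [2×2] PE[0][1] across cycles:
  [0] (0,1) acc=0 (h:0 v:0)
  [1] (0,1) acc=76 (h:76 v:5)
  [2] (0,1) acc=100 (h:100 v:9)
  [3] (0,1) acc=56 (h:56 v:8)

dataflow = OS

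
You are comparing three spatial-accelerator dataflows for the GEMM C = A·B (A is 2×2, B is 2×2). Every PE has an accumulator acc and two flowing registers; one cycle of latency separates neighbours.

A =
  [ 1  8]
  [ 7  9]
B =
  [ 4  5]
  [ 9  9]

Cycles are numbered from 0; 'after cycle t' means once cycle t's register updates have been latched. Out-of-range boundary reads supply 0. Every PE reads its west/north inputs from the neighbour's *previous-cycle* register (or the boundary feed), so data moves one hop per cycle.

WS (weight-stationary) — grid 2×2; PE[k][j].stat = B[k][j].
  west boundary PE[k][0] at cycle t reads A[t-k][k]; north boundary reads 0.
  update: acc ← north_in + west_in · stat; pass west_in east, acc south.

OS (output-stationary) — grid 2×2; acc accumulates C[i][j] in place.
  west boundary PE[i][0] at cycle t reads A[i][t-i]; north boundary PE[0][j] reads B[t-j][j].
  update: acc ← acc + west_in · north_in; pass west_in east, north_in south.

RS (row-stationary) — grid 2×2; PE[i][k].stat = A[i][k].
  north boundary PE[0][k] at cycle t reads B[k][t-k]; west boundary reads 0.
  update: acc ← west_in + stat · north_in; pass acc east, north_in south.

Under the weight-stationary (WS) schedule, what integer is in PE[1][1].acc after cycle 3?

Tracing WS — 2×2 array, target PE[1][1]:
  step 0 · PE0,1: acc=0; fwd→0 fwd↓0
  step 0 · PE1,0: acc=0; fwd→0 fwd↓0
  step 0 · PE1,1: acc=0; fwd→0 fwd↓0
  step 1 · PE0,1: acc=5; fwd→1 fwd↓5
  step 1 · PE1,0: acc=76; fwd→8 fwd↓76
  step 1 · PE1,1: acc=0; fwd→0 fwd↓0
  step 2 · PE0,1: acc=35; fwd→7 fwd↓35
  step 2 · PE1,0: acc=109; fwd→9 fwd↓109
  step 2 · PE1,1: acc=77; fwd→8 fwd↓77
  step 3 · PE0,1: acc=0; fwd→0 fwd↓0
  step 3 · PE1,0: acc=0; fwd→0 fwd↓0
  step 3 · PE1,1: acc=116; fwd→9 fwd↓116

PE[1][1].acc = 116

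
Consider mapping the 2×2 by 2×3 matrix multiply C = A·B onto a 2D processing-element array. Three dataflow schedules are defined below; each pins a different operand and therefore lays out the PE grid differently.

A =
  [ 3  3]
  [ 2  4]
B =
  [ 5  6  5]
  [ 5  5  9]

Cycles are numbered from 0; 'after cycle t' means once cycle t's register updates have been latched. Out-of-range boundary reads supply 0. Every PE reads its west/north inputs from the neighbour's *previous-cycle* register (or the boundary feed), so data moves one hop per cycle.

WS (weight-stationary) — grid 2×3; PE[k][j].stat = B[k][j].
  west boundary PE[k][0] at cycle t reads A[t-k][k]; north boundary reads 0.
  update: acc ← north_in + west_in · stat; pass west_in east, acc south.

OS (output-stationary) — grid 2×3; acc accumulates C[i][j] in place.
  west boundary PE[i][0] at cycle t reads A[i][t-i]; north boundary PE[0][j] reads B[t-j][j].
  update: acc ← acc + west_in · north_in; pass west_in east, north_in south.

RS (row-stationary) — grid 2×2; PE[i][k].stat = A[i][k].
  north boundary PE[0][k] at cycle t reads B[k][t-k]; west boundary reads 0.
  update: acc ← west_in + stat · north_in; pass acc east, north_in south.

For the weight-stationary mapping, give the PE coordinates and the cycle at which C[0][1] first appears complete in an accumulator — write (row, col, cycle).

(row, col, cycle) = (1, 1, 2)

WS — PE[1][1] is where C[0][1] collects:
  [0] (1,1) acc=0 (h:0 v:0)
  [1] (1,1) acc=0 (h:0 v:0)
  [2] (1,1) acc=33 (h:3 v:33)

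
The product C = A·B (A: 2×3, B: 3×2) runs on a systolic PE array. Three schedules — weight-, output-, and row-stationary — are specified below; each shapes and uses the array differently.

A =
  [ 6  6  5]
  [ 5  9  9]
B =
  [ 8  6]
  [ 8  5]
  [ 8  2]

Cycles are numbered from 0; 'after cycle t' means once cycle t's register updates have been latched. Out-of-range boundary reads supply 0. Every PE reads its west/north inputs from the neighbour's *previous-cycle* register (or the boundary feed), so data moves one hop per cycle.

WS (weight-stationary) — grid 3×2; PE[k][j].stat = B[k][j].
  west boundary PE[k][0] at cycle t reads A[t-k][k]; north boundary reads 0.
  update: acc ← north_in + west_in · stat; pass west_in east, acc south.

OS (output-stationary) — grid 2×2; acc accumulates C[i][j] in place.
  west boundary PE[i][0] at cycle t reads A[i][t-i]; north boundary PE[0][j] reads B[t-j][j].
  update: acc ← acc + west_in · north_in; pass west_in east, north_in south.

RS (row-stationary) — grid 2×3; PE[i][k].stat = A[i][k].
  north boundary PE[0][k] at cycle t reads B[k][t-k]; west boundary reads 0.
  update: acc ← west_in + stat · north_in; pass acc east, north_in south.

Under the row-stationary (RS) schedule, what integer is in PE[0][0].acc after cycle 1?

PE[0][0].acc = 36

RS 2×3: PE[0][0] cycle-by-cycle (with neighbour feeds):
  t=0 PE[0][0]: acc=48 h=48 v=8
  t=1 PE[0][0]: acc=36 h=36 v=6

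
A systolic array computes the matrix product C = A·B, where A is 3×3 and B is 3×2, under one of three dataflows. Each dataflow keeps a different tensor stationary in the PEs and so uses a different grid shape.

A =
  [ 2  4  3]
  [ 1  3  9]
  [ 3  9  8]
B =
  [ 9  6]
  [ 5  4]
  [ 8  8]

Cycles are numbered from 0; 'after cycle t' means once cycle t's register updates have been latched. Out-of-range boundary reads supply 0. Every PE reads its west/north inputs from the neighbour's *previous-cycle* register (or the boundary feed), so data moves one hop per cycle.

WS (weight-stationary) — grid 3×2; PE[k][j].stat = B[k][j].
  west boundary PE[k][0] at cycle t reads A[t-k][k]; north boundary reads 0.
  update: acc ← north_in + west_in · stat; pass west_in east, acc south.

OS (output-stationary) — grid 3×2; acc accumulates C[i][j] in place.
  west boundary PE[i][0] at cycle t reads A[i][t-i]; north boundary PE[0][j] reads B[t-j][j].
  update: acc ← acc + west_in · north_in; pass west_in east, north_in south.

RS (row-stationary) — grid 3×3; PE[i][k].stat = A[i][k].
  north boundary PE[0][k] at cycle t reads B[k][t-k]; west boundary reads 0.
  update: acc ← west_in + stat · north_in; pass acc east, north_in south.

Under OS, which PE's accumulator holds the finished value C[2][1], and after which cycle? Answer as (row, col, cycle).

(row, col, cycle) = (2, 1, 5)

Under OS, C[2][1] lands at PE[2][1]:
  @0  [2,1]  acc 0  |  →0  ↓0
  @1  [2,1]  acc 0  |  →0  ↓0
  @2  [2,1]  acc 0  |  →0  ↓0
  @3  [2,1]  acc 18  |  →3  ↓6
  @4  [2,1]  acc 54  |  →9  ↓4
  @5  [2,1]  acc 118  |  →8  ↓8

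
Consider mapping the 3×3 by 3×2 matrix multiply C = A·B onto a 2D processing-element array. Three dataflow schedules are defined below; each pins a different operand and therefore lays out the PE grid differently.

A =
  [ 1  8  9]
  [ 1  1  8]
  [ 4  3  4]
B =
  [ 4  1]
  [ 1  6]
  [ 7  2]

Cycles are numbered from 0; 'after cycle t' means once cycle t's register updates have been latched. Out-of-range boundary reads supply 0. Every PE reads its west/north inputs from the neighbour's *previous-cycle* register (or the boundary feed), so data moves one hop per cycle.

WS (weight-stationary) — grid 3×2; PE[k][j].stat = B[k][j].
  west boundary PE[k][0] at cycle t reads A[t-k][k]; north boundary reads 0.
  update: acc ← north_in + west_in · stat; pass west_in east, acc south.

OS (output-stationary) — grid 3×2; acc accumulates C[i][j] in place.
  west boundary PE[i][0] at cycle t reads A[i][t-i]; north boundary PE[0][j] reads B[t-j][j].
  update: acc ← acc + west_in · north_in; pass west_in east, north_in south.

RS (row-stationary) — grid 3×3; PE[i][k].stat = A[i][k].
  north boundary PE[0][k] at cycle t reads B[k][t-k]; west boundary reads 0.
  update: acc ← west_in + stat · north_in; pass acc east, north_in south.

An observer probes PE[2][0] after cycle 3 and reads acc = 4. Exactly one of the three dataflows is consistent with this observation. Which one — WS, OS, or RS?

dataflow = RS

Under WS (3×2), PE[2][0]:
  @0  [2,0]  acc 0  |  →0  ↓0
  @1  [2,0]  acc 0  |  →0  ↓0
  @2  [2,0]  acc 75  |  →9  ↓75
  @3  [2,0]  acc 61  |  →8  ↓61
Under OS (3×2), PE[2][0]:
  @0  [2,0]  acc 0  |  →0  ↓0
  @1  [2,0]  acc 0  |  →0  ↓0
  @2  [2,0]  acc 16  |  →4  ↓4
  @3  [2,0]  acc 19  |  →3  ↓1
Under RS (3×3), PE[2][0]:
  @0  [2,0]  acc 0  |  →0  ↓0
  @1  [2,0]  acc 0  |  →0  ↓0
  @2  [2,0]  acc 16  |  →16  ↓4
  @3  [2,0]  acc 4  |  →4  ↓1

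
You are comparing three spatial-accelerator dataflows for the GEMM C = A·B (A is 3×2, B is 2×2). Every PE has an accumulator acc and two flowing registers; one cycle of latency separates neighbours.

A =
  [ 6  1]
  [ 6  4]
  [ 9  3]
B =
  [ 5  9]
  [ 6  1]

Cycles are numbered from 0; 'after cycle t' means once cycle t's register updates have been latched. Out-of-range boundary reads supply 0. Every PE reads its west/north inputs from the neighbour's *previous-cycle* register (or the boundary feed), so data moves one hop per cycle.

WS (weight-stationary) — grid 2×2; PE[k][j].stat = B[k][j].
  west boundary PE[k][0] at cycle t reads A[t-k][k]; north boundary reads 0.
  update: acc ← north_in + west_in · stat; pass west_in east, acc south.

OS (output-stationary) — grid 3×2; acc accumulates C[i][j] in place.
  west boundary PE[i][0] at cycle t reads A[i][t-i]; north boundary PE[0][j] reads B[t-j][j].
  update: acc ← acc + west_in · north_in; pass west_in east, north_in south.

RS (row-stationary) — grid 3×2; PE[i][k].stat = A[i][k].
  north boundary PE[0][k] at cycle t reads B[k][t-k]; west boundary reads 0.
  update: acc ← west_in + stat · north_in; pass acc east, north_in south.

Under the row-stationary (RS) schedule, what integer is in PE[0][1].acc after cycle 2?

PE[0][1].acc = 55

RS on a 3×2 grid — tracing PE[0][1] and its feeders:
  [0] (0,0) acc=30 (h:30 v:5)
  [0] (0,1) acc=0 (h:0 v:0)
  [1] (0,0) acc=54 (h:54 v:9)
  [1] (0,1) acc=36 (h:36 v:6)
  [2] (0,0) acc=0 (h:0 v:0)
  [2] (0,1) acc=55 (h:55 v:1)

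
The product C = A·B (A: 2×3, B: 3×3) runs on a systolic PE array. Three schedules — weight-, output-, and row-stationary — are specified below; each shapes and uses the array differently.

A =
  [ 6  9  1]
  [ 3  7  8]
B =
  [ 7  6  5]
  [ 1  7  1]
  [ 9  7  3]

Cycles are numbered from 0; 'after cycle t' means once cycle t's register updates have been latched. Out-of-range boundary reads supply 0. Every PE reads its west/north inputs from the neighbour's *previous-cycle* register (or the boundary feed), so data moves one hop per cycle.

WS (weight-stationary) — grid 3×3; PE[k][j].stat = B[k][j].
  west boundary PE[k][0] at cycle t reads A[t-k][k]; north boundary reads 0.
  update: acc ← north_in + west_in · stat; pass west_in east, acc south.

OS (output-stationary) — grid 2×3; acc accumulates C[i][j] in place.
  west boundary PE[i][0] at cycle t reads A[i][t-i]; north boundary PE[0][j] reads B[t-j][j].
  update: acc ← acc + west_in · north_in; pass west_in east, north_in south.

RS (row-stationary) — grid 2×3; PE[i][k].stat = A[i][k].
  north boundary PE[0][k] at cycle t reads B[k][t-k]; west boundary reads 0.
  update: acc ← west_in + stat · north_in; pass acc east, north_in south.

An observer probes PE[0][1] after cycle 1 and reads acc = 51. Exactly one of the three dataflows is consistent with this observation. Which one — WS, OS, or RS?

dataflow = RS

WS (3×3 grid), PE[0][1]:
  t=0 PE[0][1]: acc=0 h=0 v=0
  t=1 PE[0][1]: acc=36 h=6 v=36
OS (2×3 grid), PE[0][1]:
  t=0 PE[0][1]: acc=0 h=0 v=0
  t=1 PE[0][1]: acc=36 h=6 v=6
RS (2×3 grid), PE[0][1]:
  t=0 PE[0][1]: acc=0 h=0 v=0
  t=1 PE[0][1]: acc=51 h=51 v=1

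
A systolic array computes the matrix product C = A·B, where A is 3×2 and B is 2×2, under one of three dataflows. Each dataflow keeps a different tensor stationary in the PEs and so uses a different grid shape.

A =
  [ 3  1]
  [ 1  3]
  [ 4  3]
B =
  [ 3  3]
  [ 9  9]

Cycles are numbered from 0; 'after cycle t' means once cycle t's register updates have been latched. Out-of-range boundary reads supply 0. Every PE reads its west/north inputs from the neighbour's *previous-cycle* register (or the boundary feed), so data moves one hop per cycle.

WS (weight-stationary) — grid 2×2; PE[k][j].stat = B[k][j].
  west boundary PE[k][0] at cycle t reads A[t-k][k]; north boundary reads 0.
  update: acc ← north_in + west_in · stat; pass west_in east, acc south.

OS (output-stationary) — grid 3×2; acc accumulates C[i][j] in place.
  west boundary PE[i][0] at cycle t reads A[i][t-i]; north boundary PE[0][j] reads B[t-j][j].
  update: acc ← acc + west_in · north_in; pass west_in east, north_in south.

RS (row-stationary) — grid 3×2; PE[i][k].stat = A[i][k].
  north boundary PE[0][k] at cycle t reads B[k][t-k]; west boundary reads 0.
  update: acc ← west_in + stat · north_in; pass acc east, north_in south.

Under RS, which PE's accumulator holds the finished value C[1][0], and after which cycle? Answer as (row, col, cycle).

(row, col, cycle) = (1, 1, 2)

RS — PE[1][1] is where C[1][0] collects:
  c0 r1c1: 0 / 0 / 0
  c1 r1c1: 0 / 0 / 0
  c2 r1c1: 30 / 30 / 9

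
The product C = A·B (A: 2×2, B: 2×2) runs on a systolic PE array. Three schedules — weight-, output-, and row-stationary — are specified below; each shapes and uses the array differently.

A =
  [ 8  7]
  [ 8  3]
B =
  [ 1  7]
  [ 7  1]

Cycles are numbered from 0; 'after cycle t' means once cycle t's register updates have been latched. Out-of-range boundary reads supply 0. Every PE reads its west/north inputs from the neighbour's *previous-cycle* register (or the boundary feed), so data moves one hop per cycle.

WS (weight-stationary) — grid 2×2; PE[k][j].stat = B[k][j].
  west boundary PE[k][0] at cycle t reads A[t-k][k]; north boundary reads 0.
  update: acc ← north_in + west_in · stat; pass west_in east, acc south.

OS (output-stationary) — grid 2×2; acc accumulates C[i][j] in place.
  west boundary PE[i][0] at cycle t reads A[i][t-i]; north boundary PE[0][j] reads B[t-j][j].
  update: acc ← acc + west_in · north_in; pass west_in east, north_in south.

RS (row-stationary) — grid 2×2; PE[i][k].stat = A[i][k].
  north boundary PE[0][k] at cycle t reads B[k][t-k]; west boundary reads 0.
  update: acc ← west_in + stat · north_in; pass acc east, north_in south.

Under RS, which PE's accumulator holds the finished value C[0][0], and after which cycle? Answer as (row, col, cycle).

(row, col, cycle) = (0, 1, 1)

RS: C[0][0] accumulates in PE[0][1]:
  c0 r0c1: 0 / 0 / 0
  c1 r0c1: 57 / 57 / 7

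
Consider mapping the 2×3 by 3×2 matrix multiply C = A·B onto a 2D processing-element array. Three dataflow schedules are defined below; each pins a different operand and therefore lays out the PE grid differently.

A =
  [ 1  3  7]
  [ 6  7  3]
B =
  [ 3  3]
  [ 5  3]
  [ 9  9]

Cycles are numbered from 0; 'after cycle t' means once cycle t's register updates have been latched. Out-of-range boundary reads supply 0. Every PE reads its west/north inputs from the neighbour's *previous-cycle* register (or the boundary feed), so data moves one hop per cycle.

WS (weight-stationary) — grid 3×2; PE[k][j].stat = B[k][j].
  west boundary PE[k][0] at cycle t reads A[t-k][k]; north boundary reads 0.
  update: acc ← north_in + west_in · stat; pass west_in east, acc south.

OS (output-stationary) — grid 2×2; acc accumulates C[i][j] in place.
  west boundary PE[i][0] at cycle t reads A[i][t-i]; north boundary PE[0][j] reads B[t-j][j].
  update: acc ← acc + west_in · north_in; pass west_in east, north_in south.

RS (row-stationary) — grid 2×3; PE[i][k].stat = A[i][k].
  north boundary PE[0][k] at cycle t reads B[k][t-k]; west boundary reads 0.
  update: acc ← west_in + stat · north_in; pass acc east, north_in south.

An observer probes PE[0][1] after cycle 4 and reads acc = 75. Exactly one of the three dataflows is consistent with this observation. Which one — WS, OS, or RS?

dataflow = OS

Under WS (3×2), PE[0][1]:
  step 0 · PE0,1: acc=0; fwd→0 fwd↓0
  step 1 · PE0,1: acc=3; fwd→1 fwd↓3
  step 2 · PE0,1: acc=18; fwd→6 fwd↓18
  step 3 · PE0,1: acc=0; fwd→0 fwd↓0
  step 4 · PE0,1: acc=0; fwd→0 fwd↓0
Under OS (2×2), PE[0][1]:
  step 0 · PE0,1: acc=0; fwd→0 fwd↓0
  step 1 · PE0,1: acc=3; fwd→1 fwd↓3
  step 2 · PE0,1: acc=12; fwd→3 fwd↓3
  step 3 · PE0,1: acc=75; fwd→7 fwd↓9
  step 4 · PE0,1: acc=75; fwd→0 fwd↓0
Under RS (2×3), PE[0][1]:
  step 0 · PE0,1: acc=0; fwd→0 fwd↓0
  step 1 · PE0,1: acc=18; fwd→18 fwd↓5
  step 2 · PE0,1: acc=12; fwd→12 fwd↓3
  step 3 · PE0,1: acc=0; fwd→0 fwd↓0
  step 4 · PE0,1: acc=0; fwd→0 fwd↓0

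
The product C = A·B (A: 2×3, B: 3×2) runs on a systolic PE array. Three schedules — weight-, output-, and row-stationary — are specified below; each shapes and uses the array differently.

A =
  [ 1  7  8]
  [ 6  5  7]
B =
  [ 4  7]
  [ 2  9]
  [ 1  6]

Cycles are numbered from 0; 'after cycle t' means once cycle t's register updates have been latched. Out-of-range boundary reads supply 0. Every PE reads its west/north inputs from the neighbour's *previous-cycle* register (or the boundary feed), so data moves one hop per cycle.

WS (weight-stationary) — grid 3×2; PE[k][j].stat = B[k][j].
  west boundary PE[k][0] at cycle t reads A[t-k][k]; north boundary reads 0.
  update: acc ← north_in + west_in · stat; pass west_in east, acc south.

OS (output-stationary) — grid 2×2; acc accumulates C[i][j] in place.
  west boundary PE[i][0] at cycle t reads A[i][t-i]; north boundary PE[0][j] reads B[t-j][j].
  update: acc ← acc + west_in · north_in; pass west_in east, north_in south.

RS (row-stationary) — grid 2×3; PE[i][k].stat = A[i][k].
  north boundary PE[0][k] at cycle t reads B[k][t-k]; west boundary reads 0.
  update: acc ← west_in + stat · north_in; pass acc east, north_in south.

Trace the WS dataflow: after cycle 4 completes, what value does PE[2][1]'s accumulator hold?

PE[2][1].acc = 129

WS 3×2: PE[2][1] cycle-by-cycle (with neighbour feeds):
  c0 r1c1: 0 / 0 / 0
  c0 r2c0: 0 / 0 / 0
  c0 r2c1: 0 / 0 / 0
  c1 r1c1: 0 / 0 / 0
  c1 r2c0: 0 / 0 / 0
  c1 r2c1: 0 / 0 / 0
  c2 r1c1: 70 / 7 / 70
  c2 r2c0: 26 / 8 / 26
  c2 r2c1: 0 / 0 / 0
  c3 r1c1: 87 / 5 / 87
  c3 r2c0: 41 / 7 / 41
  c3 r2c1: 118 / 8 / 118
  c4 r1c1: 0 / 0 / 0
  c4 r2c0: 0 / 0 / 0
  c4 r2c1: 129 / 7 / 129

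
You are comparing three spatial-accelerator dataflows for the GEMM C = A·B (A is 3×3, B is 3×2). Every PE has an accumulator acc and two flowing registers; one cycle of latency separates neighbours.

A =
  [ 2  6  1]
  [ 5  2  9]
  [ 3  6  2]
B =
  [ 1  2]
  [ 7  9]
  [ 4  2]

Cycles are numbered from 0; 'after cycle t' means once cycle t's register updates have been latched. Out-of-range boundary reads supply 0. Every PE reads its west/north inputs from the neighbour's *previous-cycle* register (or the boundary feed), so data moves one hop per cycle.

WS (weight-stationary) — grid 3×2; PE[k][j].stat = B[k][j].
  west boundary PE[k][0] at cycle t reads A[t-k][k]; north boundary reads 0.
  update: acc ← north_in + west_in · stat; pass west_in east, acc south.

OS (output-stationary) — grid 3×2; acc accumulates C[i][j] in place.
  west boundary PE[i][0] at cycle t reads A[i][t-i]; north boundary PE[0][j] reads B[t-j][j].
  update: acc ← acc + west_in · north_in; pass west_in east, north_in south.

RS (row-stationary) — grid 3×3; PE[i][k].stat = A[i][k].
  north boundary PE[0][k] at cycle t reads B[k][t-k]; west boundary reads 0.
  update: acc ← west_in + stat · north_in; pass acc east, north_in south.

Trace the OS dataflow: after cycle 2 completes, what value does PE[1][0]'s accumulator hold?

OS on a 3×2 grid — tracing PE[1][0] and its feeders:
  @0  [0,0]  acc 2  |  →2  ↓1
  @0  [1,0]  acc 0  |  →0  ↓0
  @1  [0,0]  acc 44  |  →6  ↓7
  @1  [1,0]  acc 5  |  →5  ↓1
  @2  [0,0]  acc 48  |  →1  ↓4
  @2  [1,0]  acc 19  |  →2  ↓7

PE[1][0].acc = 19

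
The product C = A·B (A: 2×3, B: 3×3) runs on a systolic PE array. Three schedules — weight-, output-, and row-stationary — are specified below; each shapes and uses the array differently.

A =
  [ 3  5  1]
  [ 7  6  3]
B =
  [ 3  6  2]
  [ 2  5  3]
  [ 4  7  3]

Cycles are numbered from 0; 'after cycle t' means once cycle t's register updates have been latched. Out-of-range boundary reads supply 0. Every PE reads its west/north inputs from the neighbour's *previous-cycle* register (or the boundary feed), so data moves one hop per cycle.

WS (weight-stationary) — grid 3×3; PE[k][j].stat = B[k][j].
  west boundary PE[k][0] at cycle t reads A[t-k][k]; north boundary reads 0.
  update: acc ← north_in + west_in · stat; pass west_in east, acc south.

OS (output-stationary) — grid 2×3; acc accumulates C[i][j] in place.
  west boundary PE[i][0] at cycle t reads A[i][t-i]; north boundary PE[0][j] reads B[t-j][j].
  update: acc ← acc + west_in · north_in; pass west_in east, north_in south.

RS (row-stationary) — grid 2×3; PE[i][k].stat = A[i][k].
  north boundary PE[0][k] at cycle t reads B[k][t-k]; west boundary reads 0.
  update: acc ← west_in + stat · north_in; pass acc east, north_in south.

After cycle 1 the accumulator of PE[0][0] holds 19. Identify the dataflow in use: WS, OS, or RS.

dataflow = OS

— WS: 3×3; PE[0][0] trace:
  c0 r0c0: 9 / 3 / 9
  c1 r0c0: 21 / 7 / 21
— OS: 2×3; PE[0][0] trace:
  c0 r0c0: 9 / 3 / 3
  c1 r0c0: 19 / 5 / 2
— RS: 2×3; PE[0][0] trace:
  c0 r0c0: 9 / 9 / 3
  c1 r0c0: 18 / 18 / 6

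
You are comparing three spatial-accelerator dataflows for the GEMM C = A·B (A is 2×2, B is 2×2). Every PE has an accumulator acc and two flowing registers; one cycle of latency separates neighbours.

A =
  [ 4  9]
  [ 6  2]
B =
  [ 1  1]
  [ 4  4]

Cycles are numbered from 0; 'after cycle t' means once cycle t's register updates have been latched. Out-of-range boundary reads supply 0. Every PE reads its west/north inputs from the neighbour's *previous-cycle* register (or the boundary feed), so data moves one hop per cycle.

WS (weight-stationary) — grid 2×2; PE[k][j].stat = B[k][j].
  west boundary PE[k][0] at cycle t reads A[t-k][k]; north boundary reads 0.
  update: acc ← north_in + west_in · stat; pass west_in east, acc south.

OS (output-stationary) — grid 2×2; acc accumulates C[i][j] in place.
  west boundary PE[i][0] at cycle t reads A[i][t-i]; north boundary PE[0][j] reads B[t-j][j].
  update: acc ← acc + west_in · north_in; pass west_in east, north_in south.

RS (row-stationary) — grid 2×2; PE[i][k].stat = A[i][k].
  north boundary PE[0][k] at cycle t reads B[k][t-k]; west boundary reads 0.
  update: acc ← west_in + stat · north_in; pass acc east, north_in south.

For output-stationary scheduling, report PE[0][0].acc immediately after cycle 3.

PE[0][0].acc = 40

OS (2×2). Following PE[0][0] plus its west/north inputs:
  0: (0,0).acc=4  regs=<4,1>
  1: (0,0).acc=40  regs=<9,4>
  2: (0,0).acc=40  regs=<0,0>
  3: (0,0).acc=40  regs=<0,0>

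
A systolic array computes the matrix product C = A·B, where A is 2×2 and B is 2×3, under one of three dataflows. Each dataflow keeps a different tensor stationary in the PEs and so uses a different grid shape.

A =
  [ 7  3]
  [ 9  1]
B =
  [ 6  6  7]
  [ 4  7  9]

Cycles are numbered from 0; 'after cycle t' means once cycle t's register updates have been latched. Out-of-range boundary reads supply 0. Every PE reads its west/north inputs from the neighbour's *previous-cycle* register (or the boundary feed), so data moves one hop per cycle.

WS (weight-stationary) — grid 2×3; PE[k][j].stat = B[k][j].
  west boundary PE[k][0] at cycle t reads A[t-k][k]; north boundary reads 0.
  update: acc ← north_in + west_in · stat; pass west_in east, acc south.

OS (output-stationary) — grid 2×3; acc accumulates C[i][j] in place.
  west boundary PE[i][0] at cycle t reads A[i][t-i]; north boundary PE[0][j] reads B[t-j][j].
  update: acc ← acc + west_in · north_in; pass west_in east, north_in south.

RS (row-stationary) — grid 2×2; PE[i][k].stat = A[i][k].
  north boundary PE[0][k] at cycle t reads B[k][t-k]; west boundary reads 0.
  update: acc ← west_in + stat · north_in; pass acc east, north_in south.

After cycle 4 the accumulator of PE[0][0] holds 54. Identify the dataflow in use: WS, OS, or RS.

WS (2×3 grid), PE[0][0]:
  c0 r0c0: 42 / 7 / 42
  c1 r0c0: 54 / 9 / 54
  c2 r0c0: 0 / 0 / 0
  c3 r0c0: 0 / 0 / 0
  c4 r0c0: 0 / 0 / 0
OS (2×3 grid), PE[0][0]:
  c0 r0c0: 42 / 7 / 6
  c1 r0c0: 54 / 3 / 4
  c2 r0c0: 54 / 0 / 0
  c3 r0c0: 54 / 0 / 0
  c4 r0c0: 54 / 0 / 0
RS (2×2 grid), PE[0][0]:
  c0 r0c0: 42 / 42 / 6
  c1 r0c0: 42 / 42 / 6
  c2 r0c0: 49 / 49 / 7
  c3 r0c0: 0 / 0 / 0
  c4 r0c0: 0 / 0 / 0

dataflow = OS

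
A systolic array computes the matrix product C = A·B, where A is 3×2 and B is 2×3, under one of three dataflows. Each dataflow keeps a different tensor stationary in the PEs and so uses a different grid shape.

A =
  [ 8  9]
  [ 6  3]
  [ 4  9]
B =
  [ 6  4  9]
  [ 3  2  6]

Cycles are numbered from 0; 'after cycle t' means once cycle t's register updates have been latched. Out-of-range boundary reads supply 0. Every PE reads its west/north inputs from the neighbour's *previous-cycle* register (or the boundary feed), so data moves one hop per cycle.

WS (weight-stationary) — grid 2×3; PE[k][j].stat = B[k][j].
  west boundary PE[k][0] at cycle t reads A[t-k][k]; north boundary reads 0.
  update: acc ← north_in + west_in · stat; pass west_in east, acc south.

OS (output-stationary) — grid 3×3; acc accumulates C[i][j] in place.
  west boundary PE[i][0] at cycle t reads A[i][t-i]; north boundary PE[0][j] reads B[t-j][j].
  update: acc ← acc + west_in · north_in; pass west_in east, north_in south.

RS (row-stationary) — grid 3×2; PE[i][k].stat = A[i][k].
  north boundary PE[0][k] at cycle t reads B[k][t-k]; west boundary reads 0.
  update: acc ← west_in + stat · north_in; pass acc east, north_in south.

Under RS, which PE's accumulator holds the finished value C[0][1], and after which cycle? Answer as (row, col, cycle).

(row, col, cycle) = (0, 1, 2)

RS: C[0][1] accumulates in PE[0][1]:
  t=0 PE[0][1]: acc=0 h=0 v=0
  t=1 PE[0][1]: acc=75 h=75 v=3
  t=2 PE[0][1]: acc=50 h=50 v=2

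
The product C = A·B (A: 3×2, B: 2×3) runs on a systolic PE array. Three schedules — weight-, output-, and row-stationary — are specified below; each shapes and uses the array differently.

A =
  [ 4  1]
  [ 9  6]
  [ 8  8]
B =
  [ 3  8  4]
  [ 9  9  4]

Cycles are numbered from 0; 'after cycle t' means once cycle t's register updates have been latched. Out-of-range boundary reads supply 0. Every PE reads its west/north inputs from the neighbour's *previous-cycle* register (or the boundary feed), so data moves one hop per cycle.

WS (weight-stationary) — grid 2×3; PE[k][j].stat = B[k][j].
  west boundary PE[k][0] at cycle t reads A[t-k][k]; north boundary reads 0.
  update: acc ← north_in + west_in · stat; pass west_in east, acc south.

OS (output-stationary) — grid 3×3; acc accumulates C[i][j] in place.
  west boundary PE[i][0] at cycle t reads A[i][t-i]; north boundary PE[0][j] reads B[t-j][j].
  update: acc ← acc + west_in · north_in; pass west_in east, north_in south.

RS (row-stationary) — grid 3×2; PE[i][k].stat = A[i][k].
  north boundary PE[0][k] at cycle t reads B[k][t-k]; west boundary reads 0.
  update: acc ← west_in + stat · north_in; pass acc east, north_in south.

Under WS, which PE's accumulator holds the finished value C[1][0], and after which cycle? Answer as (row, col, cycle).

WS — PE[1][0] is where C[1][0] collects:
  0: (1,0).acc=0  regs=<0,0>
  1: (1,0).acc=21  regs=<1,21>
  2: (1,0).acc=81  regs=<6,81>

(row, col, cycle) = (1, 0, 2)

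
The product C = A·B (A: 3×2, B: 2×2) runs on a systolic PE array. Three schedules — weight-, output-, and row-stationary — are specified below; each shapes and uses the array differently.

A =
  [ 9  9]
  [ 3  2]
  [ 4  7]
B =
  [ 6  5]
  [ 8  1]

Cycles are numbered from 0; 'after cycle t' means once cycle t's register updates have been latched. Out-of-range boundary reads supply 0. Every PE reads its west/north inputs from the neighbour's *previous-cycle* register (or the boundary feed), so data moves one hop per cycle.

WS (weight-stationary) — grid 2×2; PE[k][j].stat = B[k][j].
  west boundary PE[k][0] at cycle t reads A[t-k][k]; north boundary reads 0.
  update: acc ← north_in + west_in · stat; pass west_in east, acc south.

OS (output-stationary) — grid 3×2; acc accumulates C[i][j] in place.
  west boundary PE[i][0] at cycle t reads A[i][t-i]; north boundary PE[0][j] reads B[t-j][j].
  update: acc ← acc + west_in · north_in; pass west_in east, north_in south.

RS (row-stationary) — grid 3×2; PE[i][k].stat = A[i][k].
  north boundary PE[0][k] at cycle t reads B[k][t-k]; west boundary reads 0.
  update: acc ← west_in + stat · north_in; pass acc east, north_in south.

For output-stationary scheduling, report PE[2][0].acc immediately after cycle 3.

Tracing OS — 3×2 array, target PE[2][0]:
  cycle 0: PE[1][0] → acc 0, east 0, south 0
  cycle 0: PE[2][0] → acc 0, east 0, south 0
  cycle 1: PE[1][0] → acc 18, east 3, south 6
  cycle 1: PE[2][0] → acc 0, east 0, south 0
  cycle 2: PE[1][0] → acc 34, east 2, south 8
  cycle 2: PE[2][0] → acc 24, east 4, south 6
  cycle 3: PE[1][0] → acc 34, east 0, south 0
  cycle 3: PE[2][0] → acc 80, east 7, south 8

PE[2][0].acc = 80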